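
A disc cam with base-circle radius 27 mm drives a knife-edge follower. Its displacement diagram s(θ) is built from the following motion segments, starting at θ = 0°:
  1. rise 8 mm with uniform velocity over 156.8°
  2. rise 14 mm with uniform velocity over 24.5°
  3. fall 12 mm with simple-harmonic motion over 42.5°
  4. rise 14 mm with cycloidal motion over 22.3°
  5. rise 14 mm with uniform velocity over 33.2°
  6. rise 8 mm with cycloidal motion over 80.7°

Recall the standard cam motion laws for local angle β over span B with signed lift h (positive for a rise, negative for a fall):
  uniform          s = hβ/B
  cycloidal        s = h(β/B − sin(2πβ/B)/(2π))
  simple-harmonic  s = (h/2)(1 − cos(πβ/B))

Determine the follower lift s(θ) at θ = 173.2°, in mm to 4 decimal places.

seg 1 [0°–156.8°] uniform, h=8: full span → s += 8 → s = 8.0000
seg 2 [156.8°–181.3°] uniform, h=14: θ=173.2° here. β=16.4, B=24.5. 14·16.4/24.5 = 9.3714 → s = 17.3714

17.3714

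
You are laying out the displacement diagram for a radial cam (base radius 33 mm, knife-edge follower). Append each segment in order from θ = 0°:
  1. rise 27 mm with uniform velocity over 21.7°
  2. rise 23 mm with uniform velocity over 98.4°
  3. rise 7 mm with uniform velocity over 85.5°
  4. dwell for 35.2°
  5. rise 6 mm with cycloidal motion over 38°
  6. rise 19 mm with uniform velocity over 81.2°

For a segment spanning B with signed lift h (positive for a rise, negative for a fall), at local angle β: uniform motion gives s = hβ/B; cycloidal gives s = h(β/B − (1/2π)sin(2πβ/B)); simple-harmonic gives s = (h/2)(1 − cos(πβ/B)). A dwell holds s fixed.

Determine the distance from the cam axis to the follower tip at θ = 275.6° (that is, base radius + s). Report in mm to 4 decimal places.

seg 1 [0°–21.7°] uniform, h=27: full span → s += 27 → s = 27.0000
seg 2 [21.7°–120.1°] uniform, h=23: full span → s += 23 → s = 50.0000
seg 3 [120.1°–205.6°] uniform, h=7: full span → s += 7 → s = 57.0000
seg 4 [205.6°–240.8°] dwell: s stays 57.0000
seg 5 [240.8°–278.8°] cycloidal, h=6: θ=275.6° here. β=34.8, B=38. 6·(0.9158 − sin(2π·0.9158)/(2π)) = 5.9768 → s = 62.9768
radial distance = base radius + s = 33 + 62.9768 = 95.9768

95.9768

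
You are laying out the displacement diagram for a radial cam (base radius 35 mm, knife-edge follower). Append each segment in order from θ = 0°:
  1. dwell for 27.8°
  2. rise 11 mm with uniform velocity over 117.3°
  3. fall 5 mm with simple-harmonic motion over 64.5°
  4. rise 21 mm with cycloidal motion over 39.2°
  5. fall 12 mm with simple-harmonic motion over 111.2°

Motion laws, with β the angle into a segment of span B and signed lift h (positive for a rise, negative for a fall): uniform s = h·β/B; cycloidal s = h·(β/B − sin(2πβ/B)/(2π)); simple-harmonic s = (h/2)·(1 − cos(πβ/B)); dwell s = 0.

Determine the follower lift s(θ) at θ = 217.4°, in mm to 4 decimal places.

seg 1 [0°–27.8°] dwell: s stays 0.0000
seg 2 [27.8°–145.1°] uniform, h=11: full span → s += 11 → s = 11.0000
seg 3 [145.1°–209.6°] simple-harmonic, h=-5: full span → s += -5 → s = 6.0000
seg 4 [209.6°–248.8°] cycloidal, h=21: θ=217.4° here. β=7.8, B=39.2. 21·(0.1990 − sin(2π·0.1990)/(2π)) = 1.0066 → s = 7.0066

7.0066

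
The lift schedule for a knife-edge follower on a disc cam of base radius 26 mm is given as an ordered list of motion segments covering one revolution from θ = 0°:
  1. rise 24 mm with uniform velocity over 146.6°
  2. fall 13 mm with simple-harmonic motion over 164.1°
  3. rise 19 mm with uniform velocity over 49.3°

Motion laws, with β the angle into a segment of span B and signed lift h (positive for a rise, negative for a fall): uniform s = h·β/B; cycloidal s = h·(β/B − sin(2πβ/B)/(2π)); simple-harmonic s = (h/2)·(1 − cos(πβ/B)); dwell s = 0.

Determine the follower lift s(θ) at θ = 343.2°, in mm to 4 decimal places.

seg 1 [0°–146.6°] uniform, h=24: full span → s += 24 → s = 24.0000
seg 2 [146.6°–310.7°] simple-harmonic, h=-13: full span → s += -13 → s = 11.0000
seg 3 [310.7°–360°] uniform, h=19: θ=343.2° here. β=32.5, B=49.3. 19·32.5/49.3 = 12.5254 → s = 23.5254

23.5254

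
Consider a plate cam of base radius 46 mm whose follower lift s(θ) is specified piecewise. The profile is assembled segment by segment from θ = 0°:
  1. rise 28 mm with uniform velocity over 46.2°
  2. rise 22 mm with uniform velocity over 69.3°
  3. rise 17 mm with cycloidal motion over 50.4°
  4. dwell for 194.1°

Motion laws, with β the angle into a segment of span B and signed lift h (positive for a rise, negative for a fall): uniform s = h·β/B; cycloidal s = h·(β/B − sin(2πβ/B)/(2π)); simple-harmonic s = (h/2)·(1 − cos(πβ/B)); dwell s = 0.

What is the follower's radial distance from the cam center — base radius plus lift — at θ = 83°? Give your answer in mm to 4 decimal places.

seg 1 [0°–46.2°] uniform, h=28: full span → s += 28 → s = 28.0000
seg 2 [46.2°–115.5°] uniform, h=22: θ=83° here. β=36.8, B=69.3. 22·36.8/69.3 = 11.6825 → s = 39.6825
radial distance = base radius + s = 46 + 39.6825 = 85.6825

85.6825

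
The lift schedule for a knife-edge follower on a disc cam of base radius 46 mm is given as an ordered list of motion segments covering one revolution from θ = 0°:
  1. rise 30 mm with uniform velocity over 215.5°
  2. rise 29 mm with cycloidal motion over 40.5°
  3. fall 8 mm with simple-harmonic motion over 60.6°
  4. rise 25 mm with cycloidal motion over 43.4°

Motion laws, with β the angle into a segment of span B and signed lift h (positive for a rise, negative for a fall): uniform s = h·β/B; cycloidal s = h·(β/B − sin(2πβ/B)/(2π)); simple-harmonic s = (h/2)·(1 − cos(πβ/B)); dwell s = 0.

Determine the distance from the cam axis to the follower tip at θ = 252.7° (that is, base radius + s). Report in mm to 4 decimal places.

seg 1 [0°–215.5°] uniform, h=30: full span → s += 30 → s = 30.0000
seg 2 [215.5°–256°] cycloidal, h=29: θ=252.7° here. β=37.2, B=40.5. 29·(0.9185 − sin(2π·0.9185)/(2π)) = 28.8981 → s = 58.8981
radial distance = base radius + s = 46 + 58.8981 = 104.8981

104.8981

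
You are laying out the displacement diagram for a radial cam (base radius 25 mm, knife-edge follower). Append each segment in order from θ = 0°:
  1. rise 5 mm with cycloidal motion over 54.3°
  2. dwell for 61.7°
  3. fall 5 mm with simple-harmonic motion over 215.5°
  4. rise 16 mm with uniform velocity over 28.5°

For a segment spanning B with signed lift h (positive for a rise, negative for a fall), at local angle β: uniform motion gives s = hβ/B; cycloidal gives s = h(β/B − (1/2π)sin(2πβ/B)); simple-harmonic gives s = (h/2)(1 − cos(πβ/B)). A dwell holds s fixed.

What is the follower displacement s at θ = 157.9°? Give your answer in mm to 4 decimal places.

seg 1 [0°–54.3°] cycloidal, h=5: full span → s += 5 → s = 5.0000
seg 2 [54.3°–116°] dwell: s stays 5.0000
seg 3 [116°–331.5°] simple-harmonic, h=-5: θ=157.9° here. β=41.9, B=215.5. -5/2·(1 − cos(π·0.1944)) = -0.4521 → s = 4.5479

4.5479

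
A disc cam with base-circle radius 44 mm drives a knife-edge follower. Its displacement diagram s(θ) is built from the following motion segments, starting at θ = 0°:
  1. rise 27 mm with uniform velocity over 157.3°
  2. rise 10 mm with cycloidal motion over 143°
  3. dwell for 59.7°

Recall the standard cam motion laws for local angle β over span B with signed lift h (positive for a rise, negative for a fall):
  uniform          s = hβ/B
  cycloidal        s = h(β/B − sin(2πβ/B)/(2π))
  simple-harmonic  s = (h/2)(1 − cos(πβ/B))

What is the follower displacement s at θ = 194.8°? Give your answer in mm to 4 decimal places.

seg 1 [0°–157.3°] uniform, h=27: full span → s += 27 → s = 27.0000
seg 2 [157.3°–300.3°] cycloidal, h=10: θ=194.8° here. β=37.5, B=143. 10·(0.2622 − sin(2π·0.2622)/(2π)) = 1.0355 → s = 28.0355

28.0355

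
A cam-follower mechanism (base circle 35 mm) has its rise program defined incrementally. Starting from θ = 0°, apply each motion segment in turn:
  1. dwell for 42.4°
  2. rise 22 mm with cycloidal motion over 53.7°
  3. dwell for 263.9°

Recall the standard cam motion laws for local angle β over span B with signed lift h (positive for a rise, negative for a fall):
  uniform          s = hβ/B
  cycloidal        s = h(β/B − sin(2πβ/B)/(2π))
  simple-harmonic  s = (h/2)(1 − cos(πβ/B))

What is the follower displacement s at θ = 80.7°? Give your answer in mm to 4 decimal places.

seg 1 [0°–42.4°] dwell: s stays 0.0000
seg 2 [42.4°–96.1°] cycloidal, h=22: θ=80.7° here. β=38.3, B=53.7. 22·(0.7132 − sin(2π·0.7132)/(2π)) = 19.0992 → s = 19.0992

19.0992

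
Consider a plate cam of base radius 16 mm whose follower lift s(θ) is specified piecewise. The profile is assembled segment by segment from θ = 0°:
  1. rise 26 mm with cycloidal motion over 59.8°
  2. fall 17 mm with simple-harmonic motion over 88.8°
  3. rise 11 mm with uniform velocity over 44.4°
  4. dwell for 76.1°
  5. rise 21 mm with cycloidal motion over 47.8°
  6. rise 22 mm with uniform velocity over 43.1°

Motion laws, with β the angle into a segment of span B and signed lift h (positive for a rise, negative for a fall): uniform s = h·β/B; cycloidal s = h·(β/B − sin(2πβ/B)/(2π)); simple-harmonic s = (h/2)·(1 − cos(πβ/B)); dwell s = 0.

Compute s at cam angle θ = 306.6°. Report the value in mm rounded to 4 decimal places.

seg 1 [0°–59.8°] cycloidal, h=26: full span → s += 26 → s = 26.0000
seg 2 [59.8°–148.6°] simple-harmonic, h=-17: full span → s += -17 → s = 9.0000
seg 3 [148.6°–193°] uniform, h=11: full span → s += 11 → s = 20.0000
seg 4 [193°–269.1°] dwell: s stays 20.0000
seg 5 [269.1°–316.9°] cycloidal, h=21: θ=306.6° here. β=37.5, B=47.8. 21·(0.7845 − sin(2π·0.7845)/(2π)) = 19.7388 → s = 39.7388

39.7388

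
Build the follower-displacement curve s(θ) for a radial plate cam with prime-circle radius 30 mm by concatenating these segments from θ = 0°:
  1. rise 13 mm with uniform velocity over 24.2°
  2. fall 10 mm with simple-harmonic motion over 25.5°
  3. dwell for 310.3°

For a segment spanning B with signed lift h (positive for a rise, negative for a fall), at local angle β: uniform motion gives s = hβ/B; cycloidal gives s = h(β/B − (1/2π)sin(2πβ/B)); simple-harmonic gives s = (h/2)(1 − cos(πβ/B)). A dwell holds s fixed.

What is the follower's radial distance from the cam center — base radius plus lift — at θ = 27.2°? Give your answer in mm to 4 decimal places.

seg 1 [0°–24.2°] uniform, h=13: full span → s += 13 → s = 13.0000
seg 2 [24.2°–49.7°] simple-harmonic, h=-10: θ=27.2° here. β=3, B=25.5. -10/2·(1 − cos(π·0.1176)) = -0.3376 → s = 12.6624
radial distance = base radius + s = 30 + 12.6624 = 42.6624

42.6624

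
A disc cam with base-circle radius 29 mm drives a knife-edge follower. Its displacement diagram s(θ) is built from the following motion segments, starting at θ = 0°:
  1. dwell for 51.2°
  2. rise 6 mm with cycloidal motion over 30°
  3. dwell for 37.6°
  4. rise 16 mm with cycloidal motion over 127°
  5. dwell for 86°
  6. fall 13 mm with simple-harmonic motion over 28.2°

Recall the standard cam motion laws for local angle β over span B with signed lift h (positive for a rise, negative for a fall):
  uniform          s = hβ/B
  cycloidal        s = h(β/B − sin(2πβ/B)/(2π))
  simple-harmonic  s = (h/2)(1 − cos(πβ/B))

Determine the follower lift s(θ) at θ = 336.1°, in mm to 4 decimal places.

seg 1 [0°–51.2°] dwell: s stays 0.0000
seg 2 [51.2°–81.2°] cycloidal, h=6: full span → s += 6 → s = 6.0000
seg 3 [81.2°–118.8°] dwell: s stays 6.0000
seg 4 [118.8°–245.8°] cycloidal, h=16: full span → s += 16 → s = 22.0000
seg 5 [245.8°–331.8°] dwell: s stays 22.0000
seg 6 [331.8°–360°] simple-harmonic, h=-13: θ=336.1° here. β=4.3, B=28.2. -13/2·(1 − cos(π·0.1525)) = -0.7316 → s = 21.2684

21.2684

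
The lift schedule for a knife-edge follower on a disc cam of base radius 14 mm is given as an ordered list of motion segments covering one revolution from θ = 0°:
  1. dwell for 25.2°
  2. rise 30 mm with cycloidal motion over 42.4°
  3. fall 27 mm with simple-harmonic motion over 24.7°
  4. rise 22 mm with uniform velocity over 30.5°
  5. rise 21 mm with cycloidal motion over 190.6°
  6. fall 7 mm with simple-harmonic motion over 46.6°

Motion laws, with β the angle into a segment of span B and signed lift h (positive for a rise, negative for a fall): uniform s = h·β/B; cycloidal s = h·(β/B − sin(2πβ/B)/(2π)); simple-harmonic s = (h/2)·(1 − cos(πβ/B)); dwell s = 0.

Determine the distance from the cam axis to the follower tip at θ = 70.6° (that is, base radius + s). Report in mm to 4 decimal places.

seg 1 [0°–25.2°] dwell: s stays 0.0000
seg 2 [25.2°–67.6°] cycloidal, h=30: full span → s += 30 → s = 30.0000
seg 3 [67.6°–92.3°] simple-harmonic, h=-27: θ=70.6° here. β=3, B=24.7. -27/2·(1 − cos(π·0.1215)) = -0.9709 → s = 29.0291
radial distance = base radius + s = 14 + 29.0291 = 43.0291

43.0291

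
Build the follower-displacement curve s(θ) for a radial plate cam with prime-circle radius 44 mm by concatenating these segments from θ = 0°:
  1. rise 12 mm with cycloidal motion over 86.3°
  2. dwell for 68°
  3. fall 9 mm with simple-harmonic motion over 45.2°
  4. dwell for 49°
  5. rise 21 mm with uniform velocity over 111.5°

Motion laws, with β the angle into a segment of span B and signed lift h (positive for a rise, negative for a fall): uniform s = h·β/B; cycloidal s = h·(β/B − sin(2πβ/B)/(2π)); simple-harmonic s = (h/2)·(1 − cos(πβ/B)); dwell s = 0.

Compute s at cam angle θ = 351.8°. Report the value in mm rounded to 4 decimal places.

seg 1 [0°–86.3°] cycloidal, h=12: full span → s += 12 → s = 12.0000
seg 2 [86.3°–154.3°] dwell: s stays 12.0000
seg 3 [154.3°–199.5°] simple-harmonic, h=-9: full span → s += -9 → s = 3.0000
seg 4 [199.5°–248.5°] dwell: s stays 3.0000
seg 5 [248.5°–360°] uniform, h=21: θ=351.8° here. β=103.3, B=111.5. 21·103.3/111.5 = 19.4556 → s = 22.4556

22.4556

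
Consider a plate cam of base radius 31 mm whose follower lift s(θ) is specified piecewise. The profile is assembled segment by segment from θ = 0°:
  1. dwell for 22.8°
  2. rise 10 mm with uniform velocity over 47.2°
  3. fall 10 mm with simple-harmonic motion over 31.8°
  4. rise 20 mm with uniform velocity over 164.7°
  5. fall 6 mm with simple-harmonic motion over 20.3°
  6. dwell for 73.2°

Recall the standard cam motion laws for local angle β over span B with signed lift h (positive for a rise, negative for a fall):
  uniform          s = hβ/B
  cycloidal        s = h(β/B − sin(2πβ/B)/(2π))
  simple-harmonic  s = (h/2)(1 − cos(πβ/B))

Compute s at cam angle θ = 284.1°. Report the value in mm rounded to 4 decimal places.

seg 1 [0°–22.8°] dwell: s stays 0.0000
seg 2 [22.8°–70°] uniform, h=10: full span → s += 10 → s = 10.0000
seg 3 [70°–101.8°] simple-harmonic, h=-10: full span → s += -10 → s = 0.0000
seg 4 [101.8°–266.5°] uniform, h=20: full span → s += 20 → s = 20.0000
seg 5 [266.5°–286.8°] simple-harmonic, h=-6: θ=284.1° here. β=17.6, B=20.3. -6/2·(1 − cos(π·0.8670)) = -5.7419 → s = 14.2581

14.2581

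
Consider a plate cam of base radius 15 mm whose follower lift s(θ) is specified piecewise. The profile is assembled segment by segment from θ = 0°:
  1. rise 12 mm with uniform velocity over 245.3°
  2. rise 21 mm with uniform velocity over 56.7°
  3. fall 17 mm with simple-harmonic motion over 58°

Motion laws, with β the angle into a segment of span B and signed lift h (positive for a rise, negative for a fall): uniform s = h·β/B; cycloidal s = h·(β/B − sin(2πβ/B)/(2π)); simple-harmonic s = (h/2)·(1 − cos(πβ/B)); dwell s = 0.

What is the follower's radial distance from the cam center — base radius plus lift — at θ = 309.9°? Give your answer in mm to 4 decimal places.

seg 1 [0°–245.3°] uniform, h=12: full span → s += 12 → s = 12.0000
seg 2 [245.3°–302°] uniform, h=21: full span → s += 21 → s = 33.0000
seg 3 [302°–360°] simple-harmonic, h=-17: θ=309.9° here. β=7.9, B=58. -17/2·(1 − cos(π·0.1362)) = -0.7664 → s = 32.2336
radial distance = base radius + s = 15 + 32.2336 = 47.2336

47.2336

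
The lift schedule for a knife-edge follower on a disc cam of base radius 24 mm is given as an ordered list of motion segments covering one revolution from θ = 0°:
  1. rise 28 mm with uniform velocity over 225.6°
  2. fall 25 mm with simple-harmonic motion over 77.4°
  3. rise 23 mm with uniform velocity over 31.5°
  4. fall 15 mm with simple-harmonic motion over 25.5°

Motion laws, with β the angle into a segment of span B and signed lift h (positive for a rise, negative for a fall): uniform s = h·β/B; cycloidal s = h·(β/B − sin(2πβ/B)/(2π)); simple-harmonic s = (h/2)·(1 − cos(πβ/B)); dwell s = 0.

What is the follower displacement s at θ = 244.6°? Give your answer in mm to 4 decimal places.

seg 1 [0°–225.6°] uniform, h=28: full span → s += 28 → s = 28.0000
seg 2 [225.6°–303°] simple-harmonic, h=-25: θ=244.6° here. β=19, B=77.4. -25/2·(1 − cos(π·0.2455)) = -3.5365 → s = 24.4635

24.4635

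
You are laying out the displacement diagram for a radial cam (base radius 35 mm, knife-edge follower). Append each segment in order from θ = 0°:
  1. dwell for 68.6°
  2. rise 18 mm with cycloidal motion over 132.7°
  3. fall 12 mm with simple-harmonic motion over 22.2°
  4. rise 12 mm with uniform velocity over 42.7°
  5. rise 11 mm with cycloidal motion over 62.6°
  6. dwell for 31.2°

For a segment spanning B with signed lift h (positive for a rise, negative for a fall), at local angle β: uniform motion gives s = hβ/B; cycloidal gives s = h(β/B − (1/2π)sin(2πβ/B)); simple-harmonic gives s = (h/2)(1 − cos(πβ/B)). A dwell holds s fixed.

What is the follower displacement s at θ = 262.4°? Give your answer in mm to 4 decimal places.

seg 1 [0°–68.6°] dwell: s stays 0.0000
seg 2 [68.6°–201.3°] cycloidal, h=18: full span → s += 18 → s = 18.0000
seg 3 [201.3°–223.5°] simple-harmonic, h=-12: full span → s += -12 → s = 6.0000
seg 4 [223.5°–266.2°] uniform, h=12: θ=262.4° here. β=38.9, B=42.7. 12·38.9/42.7 = 10.9321 → s = 16.9321

16.9321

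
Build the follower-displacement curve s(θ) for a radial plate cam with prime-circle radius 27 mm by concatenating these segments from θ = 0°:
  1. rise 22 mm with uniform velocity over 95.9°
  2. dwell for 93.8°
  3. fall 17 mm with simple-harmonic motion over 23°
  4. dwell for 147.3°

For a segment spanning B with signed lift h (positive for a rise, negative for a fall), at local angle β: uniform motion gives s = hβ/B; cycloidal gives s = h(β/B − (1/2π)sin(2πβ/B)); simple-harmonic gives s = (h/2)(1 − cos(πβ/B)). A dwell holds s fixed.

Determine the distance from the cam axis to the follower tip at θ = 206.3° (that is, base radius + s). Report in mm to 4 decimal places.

seg 1 [0°–95.9°] uniform, h=22: full span → s += 22 → s = 22.0000
seg 2 [95.9°–189.7°] dwell: s stays 22.0000
seg 3 [189.7°–212.7°] simple-harmonic, h=-17: θ=206.3° here. β=16.6, B=23. -17/2·(1 − cos(π·0.7217)) = -13.9538 → s = 8.0462
radial distance = base radius + s = 27 + 8.0462 = 35.0462

35.0462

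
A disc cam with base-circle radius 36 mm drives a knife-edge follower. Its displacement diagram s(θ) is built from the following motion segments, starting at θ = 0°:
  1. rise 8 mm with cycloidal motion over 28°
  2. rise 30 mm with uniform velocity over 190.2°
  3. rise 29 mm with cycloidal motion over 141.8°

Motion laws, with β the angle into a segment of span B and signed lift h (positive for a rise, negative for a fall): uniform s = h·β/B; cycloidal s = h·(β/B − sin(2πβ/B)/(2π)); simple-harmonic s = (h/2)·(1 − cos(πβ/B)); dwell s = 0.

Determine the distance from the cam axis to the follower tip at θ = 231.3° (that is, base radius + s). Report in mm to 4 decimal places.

seg 1 [0°–28°] cycloidal, h=8: full span → s += 8 → s = 8.0000
seg 2 [28°–218.2°] uniform, h=30: full span → s += 30 → s = 38.0000
seg 3 [218.2°–360°] cycloidal, h=29: θ=231.3° here. β=13.1, B=141.8. 29·(0.0924 − sin(2π·0.0924)/(2π)) = 0.1479 → s = 38.1479
radial distance = base radius + s = 36 + 38.1479 = 74.1479

74.1479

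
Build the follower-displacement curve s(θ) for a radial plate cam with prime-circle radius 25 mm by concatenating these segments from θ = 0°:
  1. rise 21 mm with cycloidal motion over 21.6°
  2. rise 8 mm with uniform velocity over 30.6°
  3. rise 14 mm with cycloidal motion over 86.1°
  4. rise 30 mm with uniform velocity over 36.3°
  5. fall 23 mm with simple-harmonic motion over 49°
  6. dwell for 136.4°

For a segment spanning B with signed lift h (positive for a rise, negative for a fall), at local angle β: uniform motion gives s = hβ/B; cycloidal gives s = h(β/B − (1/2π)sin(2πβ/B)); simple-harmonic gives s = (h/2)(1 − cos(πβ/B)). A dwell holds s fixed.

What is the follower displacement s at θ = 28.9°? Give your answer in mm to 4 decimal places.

seg 1 [0°–21.6°] cycloidal, h=21: full span → s += 21 → s = 21.0000
seg 2 [21.6°–52.2°] uniform, h=8: θ=28.9° here. β=7.3, B=30.6. 8·7.3/30.6 = 1.9085 → s = 22.9085

22.9085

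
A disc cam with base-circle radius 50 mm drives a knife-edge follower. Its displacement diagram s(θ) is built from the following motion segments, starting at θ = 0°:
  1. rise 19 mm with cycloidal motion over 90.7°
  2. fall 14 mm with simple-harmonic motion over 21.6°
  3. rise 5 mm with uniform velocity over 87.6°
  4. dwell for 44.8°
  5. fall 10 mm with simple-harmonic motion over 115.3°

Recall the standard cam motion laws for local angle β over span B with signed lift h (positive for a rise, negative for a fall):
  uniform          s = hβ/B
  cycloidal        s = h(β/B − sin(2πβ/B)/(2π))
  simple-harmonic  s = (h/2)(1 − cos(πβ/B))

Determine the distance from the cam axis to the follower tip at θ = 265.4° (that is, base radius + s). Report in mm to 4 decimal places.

seg 1 [0°–90.7°] cycloidal, h=19: full span → s += 19 → s = 19.0000
seg 2 [90.7°–112.3°] simple-harmonic, h=-14: full span → s += -14 → s = 5.0000
seg 3 [112.3°–199.9°] uniform, h=5: full span → s += 5 → s = 10.0000
seg 4 [199.9°–244.7°] dwell: s stays 10.0000
seg 5 [244.7°–360°] simple-harmonic, h=-10: θ=265.4° here. β=20.7, B=115.3. -10/2·(1 − cos(π·0.1795)) = -0.7744 → s = 9.2256
radial distance = base radius + s = 50 + 9.2256 = 59.2256

59.2256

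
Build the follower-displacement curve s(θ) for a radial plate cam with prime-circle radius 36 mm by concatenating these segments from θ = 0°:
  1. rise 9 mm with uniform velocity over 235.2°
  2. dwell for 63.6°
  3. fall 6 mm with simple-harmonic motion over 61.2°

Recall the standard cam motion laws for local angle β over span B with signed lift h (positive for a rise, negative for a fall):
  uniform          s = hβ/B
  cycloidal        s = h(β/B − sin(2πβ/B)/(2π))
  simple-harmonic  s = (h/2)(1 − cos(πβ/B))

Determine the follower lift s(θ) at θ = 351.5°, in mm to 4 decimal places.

seg 1 [0°–235.2°] uniform, h=9: full span → s += 9 → s = 9.0000
seg 2 [235.2°–298.8°] dwell: s stays 9.0000
seg 3 [298.8°–360°] simple-harmonic, h=-6: θ=351.5° here. β=52.7, B=61.2. -6/2·(1 − cos(π·0.8611)) = -5.7189 → s = 3.2811

3.2811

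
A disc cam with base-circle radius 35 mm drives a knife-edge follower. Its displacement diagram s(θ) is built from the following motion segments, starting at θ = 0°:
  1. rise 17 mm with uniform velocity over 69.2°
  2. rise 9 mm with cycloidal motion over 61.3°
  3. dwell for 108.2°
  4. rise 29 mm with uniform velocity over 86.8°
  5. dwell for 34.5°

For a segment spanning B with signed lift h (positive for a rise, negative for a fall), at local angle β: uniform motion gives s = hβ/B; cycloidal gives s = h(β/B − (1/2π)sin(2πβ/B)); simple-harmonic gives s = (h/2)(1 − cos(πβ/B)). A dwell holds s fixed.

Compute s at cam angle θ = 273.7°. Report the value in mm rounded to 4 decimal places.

seg 1 [0°–69.2°] uniform, h=17: full span → s += 17 → s = 17.0000
seg 2 [69.2°–130.5°] cycloidal, h=9: full span → s += 9 → s = 26.0000
seg 3 [130.5°–238.7°] dwell: s stays 26.0000
seg 4 [238.7°–325.5°] uniform, h=29: θ=273.7° here. β=35, B=86.8. 29·35/86.8 = 11.6935 → s = 37.6935

37.6935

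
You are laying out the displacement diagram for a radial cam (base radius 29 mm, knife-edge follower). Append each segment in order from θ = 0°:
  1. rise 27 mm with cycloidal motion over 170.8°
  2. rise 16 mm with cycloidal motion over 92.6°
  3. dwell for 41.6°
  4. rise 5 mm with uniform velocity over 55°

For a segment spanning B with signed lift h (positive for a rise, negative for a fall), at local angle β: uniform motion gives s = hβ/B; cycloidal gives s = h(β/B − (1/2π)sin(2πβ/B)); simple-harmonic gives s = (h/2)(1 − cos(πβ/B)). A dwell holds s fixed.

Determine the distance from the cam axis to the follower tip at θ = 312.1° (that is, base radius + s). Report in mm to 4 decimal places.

seg 1 [0°–170.8°] cycloidal, h=27: full span → s += 27 → s = 27.0000
seg 2 [170.8°–263.4°] cycloidal, h=16: full span → s += 16 → s = 43.0000
seg 3 [263.4°–305°] dwell: s stays 43.0000
seg 4 [305°–360°] uniform, h=5: θ=312.1° here. β=7.1, B=55. 5·7.1/55 = 0.6455 → s = 43.6455
radial distance = base radius + s = 29 + 43.6455 = 72.6455

72.6455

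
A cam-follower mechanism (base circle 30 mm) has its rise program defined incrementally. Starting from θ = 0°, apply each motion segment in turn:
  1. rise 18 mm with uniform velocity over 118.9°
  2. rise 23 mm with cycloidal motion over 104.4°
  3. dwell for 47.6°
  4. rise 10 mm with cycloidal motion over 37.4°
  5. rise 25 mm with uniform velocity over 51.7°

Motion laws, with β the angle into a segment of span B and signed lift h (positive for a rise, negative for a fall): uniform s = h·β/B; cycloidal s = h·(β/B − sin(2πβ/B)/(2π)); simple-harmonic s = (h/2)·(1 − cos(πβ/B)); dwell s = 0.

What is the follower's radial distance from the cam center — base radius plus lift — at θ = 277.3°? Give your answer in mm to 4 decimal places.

seg 1 [0°–118.9°] uniform, h=18: full span → s += 18 → s = 18.0000
seg 2 [118.9°–223.3°] cycloidal, h=23: full span → s += 23 → s = 41.0000
seg 3 [223.3°–270.9°] dwell: s stays 41.0000
seg 4 [270.9°–308.3°] cycloidal, h=10: θ=277.3° here. β=6.4, B=37.4. 10·(0.1711 − sin(2π·0.1711)/(2π)) = 0.3112 → s = 41.3112
radial distance = base radius + s = 30 + 41.3112 = 71.3112

71.3112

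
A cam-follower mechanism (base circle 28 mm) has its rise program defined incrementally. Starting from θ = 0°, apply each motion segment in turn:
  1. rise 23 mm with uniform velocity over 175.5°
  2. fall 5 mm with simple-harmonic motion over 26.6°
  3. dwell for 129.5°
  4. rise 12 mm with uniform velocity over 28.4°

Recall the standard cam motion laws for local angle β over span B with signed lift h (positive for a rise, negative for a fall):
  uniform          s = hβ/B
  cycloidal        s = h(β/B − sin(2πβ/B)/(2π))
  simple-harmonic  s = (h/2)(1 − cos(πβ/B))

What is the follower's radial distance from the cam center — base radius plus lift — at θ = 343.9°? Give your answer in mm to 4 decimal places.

seg 1 [0°–175.5°] uniform, h=23: full span → s += 23 → s = 23.0000
seg 2 [175.5°–202.1°] simple-harmonic, h=-5: full span → s += -5 → s = 18.0000
seg 3 [202.1°–331.6°] dwell: s stays 18.0000
seg 4 [331.6°–360°] uniform, h=12: θ=343.9° here. β=12.3, B=28.4. 12·12.3/28.4 = 5.1972 → s = 23.1972
radial distance = base radius + s = 28 + 23.1972 = 51.1972

51.1972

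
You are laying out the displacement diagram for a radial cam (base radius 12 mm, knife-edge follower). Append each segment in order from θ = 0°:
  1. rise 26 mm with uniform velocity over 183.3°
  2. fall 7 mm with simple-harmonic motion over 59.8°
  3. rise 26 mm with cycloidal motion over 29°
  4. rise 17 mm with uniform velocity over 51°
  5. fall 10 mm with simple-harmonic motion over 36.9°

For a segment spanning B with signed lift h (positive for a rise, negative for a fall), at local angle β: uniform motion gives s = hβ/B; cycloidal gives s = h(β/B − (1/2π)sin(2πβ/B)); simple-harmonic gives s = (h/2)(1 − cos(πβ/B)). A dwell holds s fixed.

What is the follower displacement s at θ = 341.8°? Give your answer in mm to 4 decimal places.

seg 1 [0°–183.3°] uniform, h=26: full span → s += 26 → s = 26.0000
seg 2 [183.3°–243.1°] simple-harmonic, h=-7: full span → s += -7 → s = 19.0000
seg 3 [243.1°–272.1°] cycloidal, h=26: full span → s += 26 → s = 45.0000
seg 4 [272.1°–323.1°] uniform, h=17: full span → s += 17 → s = 62.0000
seg 5 [323.1°–360°] simple-harmonic, h=-10: θ=341.8° here. β=18.7, B=36.9. -10/2·(1 − cos(π·0.5068)) = -5.1064 → s = 56.8936

56.8936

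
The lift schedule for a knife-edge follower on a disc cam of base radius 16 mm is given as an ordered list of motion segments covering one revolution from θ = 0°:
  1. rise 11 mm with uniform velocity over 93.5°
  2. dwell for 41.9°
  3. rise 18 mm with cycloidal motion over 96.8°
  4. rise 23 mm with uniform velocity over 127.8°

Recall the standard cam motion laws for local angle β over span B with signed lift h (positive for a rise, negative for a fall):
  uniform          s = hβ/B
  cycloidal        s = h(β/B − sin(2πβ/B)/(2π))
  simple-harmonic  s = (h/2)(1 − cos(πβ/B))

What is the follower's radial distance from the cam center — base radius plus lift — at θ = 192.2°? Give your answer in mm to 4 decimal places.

seg 1 [0°–93.5°] uniform, h=11: full span → s += 11 → s = 11.0000
seg 2 [93.5°–135.4°] dwell: s stays 11.0000
seg 3 [135.4°–232.2°] cycloidal, h=18: θ=192.2° here. β=56.8, B=96.8. 18·(0.5868 − sin(2π·0.5868)/(2π)) = 12.0477 → s = 23.0477
radial distance = base radius + s = 16 + 23.0477 = 39.0477

39.0477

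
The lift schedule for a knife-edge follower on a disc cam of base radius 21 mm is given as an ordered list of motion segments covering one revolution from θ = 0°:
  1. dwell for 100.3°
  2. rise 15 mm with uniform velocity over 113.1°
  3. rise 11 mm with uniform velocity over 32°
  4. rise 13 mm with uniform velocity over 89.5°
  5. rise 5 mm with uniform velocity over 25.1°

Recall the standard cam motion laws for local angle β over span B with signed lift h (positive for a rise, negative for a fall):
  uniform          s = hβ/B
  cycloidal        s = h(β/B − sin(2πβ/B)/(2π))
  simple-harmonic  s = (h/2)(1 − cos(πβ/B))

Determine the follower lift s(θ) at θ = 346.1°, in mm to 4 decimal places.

seg 1 [0°–100.3°] dwell: s stays 0.0000
seg 2 [100.3°–213.4°] uniform, h=15: full span → s += 15 → s = 15.0000
seg 3 [213.4°–245.4°] uniform, h=11: full span → s += 11 → s = 26.0000
seg 4 [245.4°–334.9°] uniform, h=13: full span → s += 13 → s = 39.0000
seg 5 [334.9°–360°] uniform, h=5: θ=346.1° here. β=11.2, B=25.1. 5·11.2/25.1 = 2.2311 → s = 41.2311

41.2311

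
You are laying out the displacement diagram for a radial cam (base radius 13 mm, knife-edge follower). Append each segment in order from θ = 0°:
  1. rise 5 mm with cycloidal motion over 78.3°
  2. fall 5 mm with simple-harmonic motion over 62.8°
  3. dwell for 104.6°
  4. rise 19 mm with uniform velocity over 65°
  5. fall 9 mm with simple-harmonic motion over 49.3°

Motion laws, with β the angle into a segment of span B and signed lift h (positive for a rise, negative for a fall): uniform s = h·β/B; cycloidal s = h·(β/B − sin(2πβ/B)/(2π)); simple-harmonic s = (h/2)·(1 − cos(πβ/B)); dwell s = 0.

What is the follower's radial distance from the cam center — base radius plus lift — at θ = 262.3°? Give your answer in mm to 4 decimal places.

seg 1 [0°–78.3°] cycloidal, h=5: full span → s += 5 → s = 5.0000
seg 2 [78.3°–141.1°] simple-harmonic, h=-5: full span → s += -5 → s = 0.0000
seg 3 [141.1°–245.7°] dwell: s stays 0.0000
seg 4 [245.7°–310.7°] uniform, h=19: θ=262.3° here. β=16.6, B=65. 19·16.6/65 = 4.8523 → s = 4.8523
radial distance = base radius + s = 13 + 4.8523 = 17.8523

17.8523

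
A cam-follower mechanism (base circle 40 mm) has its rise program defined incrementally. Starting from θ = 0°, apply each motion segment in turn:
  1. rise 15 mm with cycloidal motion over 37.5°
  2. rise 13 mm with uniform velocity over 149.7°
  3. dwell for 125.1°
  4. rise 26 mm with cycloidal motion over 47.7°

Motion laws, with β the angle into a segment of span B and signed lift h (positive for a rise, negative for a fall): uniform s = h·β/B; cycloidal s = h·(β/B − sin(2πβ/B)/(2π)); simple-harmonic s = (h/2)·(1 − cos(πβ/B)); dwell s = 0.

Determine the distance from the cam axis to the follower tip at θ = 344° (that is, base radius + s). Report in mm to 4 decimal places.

seg 1 [0°–37.5°] cycloidal, h=15: full span → s += 15 → s = 15.0000
seg 2 [37.5°–187.2°] uniform, h=13: full span → s += 13 → s = 28.0000
seg 3 [187.2°–312.3°] dwell: s stays 28.0000
seg 4 [312.3°–360°] cycloidal, h=26: θ=344° here. β=31.7, B=47.7. 26·(0.6646 − sin(2π·0.6646)/(2π)) = 20.8349 → s = 48.8349
radial distance = base radius + s = 40 + 48.8349 = 88.8349

88.8349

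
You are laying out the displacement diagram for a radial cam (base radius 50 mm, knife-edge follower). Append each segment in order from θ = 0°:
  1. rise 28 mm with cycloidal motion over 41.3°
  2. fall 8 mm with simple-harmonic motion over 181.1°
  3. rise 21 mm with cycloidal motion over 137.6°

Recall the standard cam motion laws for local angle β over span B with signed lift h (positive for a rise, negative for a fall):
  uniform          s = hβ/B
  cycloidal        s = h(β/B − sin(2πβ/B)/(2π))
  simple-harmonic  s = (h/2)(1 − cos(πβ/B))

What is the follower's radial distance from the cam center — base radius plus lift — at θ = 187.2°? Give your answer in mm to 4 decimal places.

seg 1 [0°–41.3°] cycloidal, h=28: full span → s += 28 → s = 28.0000
seg 2 [41.3°–222.4°] simple-harmonic, h=-8: θ=187.2° here. β=145.9, B=181.1. -8/2·(1 − cos(π·0.8056)) = -7.2772 → s = 20.7228
radial distance = base radius + s = 50 + 20.7228 = 70.7228

70.7228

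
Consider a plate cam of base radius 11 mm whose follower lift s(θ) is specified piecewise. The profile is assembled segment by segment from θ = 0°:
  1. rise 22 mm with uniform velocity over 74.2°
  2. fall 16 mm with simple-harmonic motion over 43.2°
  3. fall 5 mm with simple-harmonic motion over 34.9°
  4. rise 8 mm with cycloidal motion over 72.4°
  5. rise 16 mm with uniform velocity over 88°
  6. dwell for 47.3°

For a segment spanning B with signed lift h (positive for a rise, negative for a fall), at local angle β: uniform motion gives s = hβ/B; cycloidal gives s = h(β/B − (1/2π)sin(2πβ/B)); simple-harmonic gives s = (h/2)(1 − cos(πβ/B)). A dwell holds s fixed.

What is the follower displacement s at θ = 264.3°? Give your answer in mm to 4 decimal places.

seg 1 [0°–74.2°] uniform, h=22: full span → s += 22 → s = 22.0000
seg 2 [74.2°–117.4°] simple-harmonic, h=-16: full span → s += -16 → s = 6.0000
seg 3 [117.4°–152.3°] simple-harmonic, h=-5: full span → s += -5 → s = 1.0000
seg 4 [152.3°–224.7°] cycloidal, h=8: full span → s += 8 → s = 9.0000
seg 5 [224.7°–312.7°] uniform, h=16: θ=264.3° here. β=39.6, B=88. 16·39.6/88 = 7.2000 → s = 16.2000

16.2000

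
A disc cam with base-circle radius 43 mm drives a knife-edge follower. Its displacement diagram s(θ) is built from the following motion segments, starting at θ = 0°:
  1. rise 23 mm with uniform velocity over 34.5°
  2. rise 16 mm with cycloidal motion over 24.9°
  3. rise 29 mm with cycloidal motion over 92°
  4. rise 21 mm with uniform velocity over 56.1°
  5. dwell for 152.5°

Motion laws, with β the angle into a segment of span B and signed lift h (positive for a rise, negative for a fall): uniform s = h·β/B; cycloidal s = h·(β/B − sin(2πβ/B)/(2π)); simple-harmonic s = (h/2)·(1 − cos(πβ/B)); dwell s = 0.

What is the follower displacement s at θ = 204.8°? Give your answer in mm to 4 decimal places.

seg 1 [0°–34.5°] uniform, h=23: full span → s += 23 → s = 23.0000
seg 2 [34.5°–59.4°] cycloidal, h=16: full span → s += 16 → s = 39.0000
seg 3 [59.4°–151.4°] cycloidal, h=29: full span → s += 29 → s = 68.0000
seg 4 [151.4°–207.5°] uniform, h=21: θ=204.8° here. β=53.4, B=56.1. 21·53.4/56.1 = 19.9893 → s = 87.9893

87.9893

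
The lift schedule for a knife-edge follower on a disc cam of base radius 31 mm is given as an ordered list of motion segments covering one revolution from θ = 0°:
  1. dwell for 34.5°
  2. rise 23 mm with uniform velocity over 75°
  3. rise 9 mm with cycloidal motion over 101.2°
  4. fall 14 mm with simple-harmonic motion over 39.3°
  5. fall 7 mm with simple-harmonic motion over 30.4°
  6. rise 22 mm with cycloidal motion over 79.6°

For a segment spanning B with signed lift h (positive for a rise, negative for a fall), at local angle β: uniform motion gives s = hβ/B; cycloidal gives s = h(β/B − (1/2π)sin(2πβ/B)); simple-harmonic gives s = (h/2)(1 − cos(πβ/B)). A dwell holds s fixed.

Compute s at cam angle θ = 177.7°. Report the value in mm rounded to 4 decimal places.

seg 1 [0°–34.5°] dwell: s stays 0.0000
seg 2 [34.5°–109.5°] uniform, h=23: full span → s += 23 → s = 23.0000
seg 3 [109.5°–210.7°] cycloidal, h=9: θ=177.7° here. β=68.2, B=101.2. 9·(0.6739 − sin(2π·0.6739)/(2π)) = 7.3370 → s = 30.3370

30.3370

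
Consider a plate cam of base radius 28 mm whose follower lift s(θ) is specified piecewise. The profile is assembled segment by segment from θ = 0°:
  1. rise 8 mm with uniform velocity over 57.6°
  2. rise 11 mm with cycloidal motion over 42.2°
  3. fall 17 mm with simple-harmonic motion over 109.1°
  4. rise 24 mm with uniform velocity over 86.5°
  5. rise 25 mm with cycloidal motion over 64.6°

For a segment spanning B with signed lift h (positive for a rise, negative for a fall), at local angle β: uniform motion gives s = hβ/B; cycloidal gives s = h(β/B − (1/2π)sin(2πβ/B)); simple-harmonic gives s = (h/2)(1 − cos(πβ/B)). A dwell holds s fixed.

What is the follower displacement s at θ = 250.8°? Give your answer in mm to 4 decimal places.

seg 1 [0°–57.6°] uniform, h=8: full span → s += 8 → s = 8.0000
seg 2 [57.6°–99.8°] cycloidal, h=11: full span → s += 11 → s = 19.0000
seg 3 [99.8°–208.9°] simple-harmonic, h=-17: full span → s += -17 → s = 2.0000
seg 4 [208.9°–295.4°] uniform, h=24: θ=250.8° here. β=41.9, B=86.5. 24·41.9/86.5 = 11.6254 → s = 13.6254

13.6254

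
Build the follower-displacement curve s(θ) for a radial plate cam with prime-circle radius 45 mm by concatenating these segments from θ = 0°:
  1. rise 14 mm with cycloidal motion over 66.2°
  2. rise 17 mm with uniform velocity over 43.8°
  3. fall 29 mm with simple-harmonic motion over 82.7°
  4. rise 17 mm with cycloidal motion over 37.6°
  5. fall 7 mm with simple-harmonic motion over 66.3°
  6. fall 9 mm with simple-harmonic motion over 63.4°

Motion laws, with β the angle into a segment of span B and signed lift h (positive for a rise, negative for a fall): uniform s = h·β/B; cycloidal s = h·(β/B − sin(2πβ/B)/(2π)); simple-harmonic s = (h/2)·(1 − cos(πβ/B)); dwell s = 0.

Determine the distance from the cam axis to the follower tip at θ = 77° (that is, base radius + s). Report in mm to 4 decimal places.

seg 1 [0°–66.2°] cycloidal, h=14: full span → s += 14 → s = 14.0000
seg 2 [66.2°–110°] uniform, h=17: θ=77° here. β=10.8, B=43.8. 17·10.8/43.8 = 4.1918 → s = 18.1918
radial distance = base radius + s = 45 + 18.1918 = 63.1918

63.1918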